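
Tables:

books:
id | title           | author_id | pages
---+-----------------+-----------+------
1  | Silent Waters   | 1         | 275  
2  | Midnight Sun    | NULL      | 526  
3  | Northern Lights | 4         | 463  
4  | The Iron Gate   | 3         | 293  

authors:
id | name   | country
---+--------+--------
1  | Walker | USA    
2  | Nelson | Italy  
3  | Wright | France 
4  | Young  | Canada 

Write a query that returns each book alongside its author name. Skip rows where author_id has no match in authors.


INNER JOIN keeps only books rows whose author_id matches an id in authors. Walk through each book:
  - book 1 (Silent Waters): author_id=1 -> matches Walker
  - book 2 (Midnight Sun): author_id=NULL, no match -> dropped
  - book 3 (Northern Lights): author_id=4 -> matches Young
  - book 4 (The Iron Gate): author_id=3 -> matches Wright
So 1 of 4 rows is dropped.

SQL:
SELECT a.title, b.name AS author
FROM books a
INNER JOIN authors b ON a.author_id = b.id

Result:
title           | author
----------------+-------
Silent Waters   | Walker
Northern Lights | Young 
The Iron Gate   | Wright


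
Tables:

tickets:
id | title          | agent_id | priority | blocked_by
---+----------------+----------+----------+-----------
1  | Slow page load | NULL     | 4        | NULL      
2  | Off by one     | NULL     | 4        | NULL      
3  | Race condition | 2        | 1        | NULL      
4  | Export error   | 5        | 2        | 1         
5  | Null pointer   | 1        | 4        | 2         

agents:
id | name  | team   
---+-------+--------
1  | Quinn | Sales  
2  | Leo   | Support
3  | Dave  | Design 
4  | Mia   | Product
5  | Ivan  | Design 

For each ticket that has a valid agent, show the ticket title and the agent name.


INNER JOIN keeps only tickets rows whose agent_id matches an id in agents. Walk through each ticket:
  - ticket 1 (Slow page load): agent_id=NULL, no match -> dropped
  - ticket 2 (Off by one): agent_id=NULL, no match -> dropped
  - ticket 3 (Race condition): agent_id=2 -> matches Leo
  - ticket 4 (Export error): agent_id=5 -> matches Ivan
  - ticket 5 (Null pointer): agent_id=1 -> matches Quinn
So 2 of 5 rows are dropped.

SQL:
SELECT a.title, b.name AS agent
FROM tickets a
INNER JOIN agents b ON a.agent_id = b.id

Result:
title          | agent
---------------+------
Race condition | Leo  
Export error   | Ivan 
Null pointer   | Quinn


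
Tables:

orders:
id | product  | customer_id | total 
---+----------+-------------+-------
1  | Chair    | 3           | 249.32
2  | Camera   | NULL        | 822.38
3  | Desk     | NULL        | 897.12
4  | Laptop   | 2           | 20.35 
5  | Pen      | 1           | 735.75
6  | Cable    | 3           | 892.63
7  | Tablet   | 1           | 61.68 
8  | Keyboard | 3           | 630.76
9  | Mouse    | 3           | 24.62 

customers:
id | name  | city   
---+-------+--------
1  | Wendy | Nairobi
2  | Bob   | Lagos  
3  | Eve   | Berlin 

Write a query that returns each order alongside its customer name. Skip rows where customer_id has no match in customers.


INNER JOIN keeps only orders rows whose customer_id matches an id in customers. Walk through each order:
  - order 1 (Chair): customer_id=3 -> matches Eve
  - order 2 (Camera): customer_id=NULL, no match -> dropped
  - order 3 (Desk): customer_id=NULL, no match -> dropped
  - order 4 (Laptop): customer_id=2 -> matches Bob
  - order 5 (Pen): customer_id=1 -> matches Wendy
  - order 6 (Cable): customer_id=3 -> matches Eve
  - order 7 (Tablet): customer_id=1 -> matches Wendy
  - order 8 (Keyboard): customer_id=3 -> matches Eve
  - order 9 (Mouse): customer_id=3 -> matches Eve
So 2 of 9 rows are dropped.

SQL:
SELECT a.product, b.name AS customer
FROM orders a
INNER JOIN customers b ON a.customer_id = b.id

Result:
product  | customer
---------+---------
Chair    | Eve     
Laptop   | Bob     
Pen      | Wendy   
Cable    | Eve     
Tablet   | Wendy   
Keyboard | Eve     
Mouse    | Eve     


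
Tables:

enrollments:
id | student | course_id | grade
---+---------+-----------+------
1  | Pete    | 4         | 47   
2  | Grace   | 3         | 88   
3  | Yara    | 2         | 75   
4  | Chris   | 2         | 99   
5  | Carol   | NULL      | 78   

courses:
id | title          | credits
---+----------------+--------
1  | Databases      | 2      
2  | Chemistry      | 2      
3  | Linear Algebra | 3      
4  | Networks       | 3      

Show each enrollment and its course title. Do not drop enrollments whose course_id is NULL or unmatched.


LEFT JOIN keeps every row from enrollments (the left table); where course_id has no match in courses, the course columns become NULL. Walk through each enrollment:
  - enrollment 1 (Pete): course_id=4 -> matches Networks
  - enrollment 2 (Grace): course_id=3 -> matches Linear Algebra
  - enrollment 3 (Yara): course_id=2 -> matches Chemistry
  - enrollment 4 (Chris): course_id=2 -> matches Chemistry
  - enrollment 5 (Carol): course_id=NULL, no match -> kept with NULL
All 5 rows appear; 1 has NULL course.

SQL:
SELECT a.student, b.title AS course
FROM enrollments a
LEFT JOIN courses b ON a.course_id = b.id

Result:
student | course        
--------+---------------
Pete    | Networks      
Grace   | Linear Algebra
Yara    | Chemistry     
Chris   | Chemistry     
Carol   | NULL          


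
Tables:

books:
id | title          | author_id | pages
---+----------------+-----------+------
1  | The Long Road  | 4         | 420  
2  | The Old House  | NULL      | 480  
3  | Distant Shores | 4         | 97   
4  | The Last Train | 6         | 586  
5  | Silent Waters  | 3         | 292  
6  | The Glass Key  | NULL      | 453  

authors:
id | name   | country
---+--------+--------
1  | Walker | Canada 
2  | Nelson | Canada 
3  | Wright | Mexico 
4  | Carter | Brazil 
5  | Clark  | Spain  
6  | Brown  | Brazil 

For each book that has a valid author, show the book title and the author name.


INNER JOIN keeps only books rows whose author_id matches an id in authors. Walk through each book:
  - book 1 (The Long Road): author_id=4 -> matches Carter
  - book 2 (The Old House): author_id=NULL, no match -> dropped
  - book 3 (Distant Shores): author_id=4 -> matches Carter
  - book 4 (The Last Train): author_id=6 -> matches Brown
  - book 5 (Silent Waters): author_id=3 -> matches Wright
  - book 6 (The Glass Key): author_id=NULL, no match -> dropped
So 2 of 6 rows are dropped.

SQL:
SELECT a.title, b.name AS author
FROM books a
INNER JOIN authors b ON a.author_id = b.id

Result:
title          | author
---------------+-------
The Long Road  | Carter
Distant Shores | Carter
The Last Train | Brown 
Silent Waters  | Wright


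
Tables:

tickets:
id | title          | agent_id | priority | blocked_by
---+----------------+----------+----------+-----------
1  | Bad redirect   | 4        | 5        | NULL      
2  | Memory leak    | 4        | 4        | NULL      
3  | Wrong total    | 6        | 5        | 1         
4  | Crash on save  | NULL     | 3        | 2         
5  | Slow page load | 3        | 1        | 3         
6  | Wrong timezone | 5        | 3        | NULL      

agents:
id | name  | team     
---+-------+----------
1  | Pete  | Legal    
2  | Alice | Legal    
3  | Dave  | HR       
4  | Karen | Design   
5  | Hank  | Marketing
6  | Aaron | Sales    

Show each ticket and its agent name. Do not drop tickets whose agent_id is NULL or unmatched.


LEFT JOIN keeps every row from tickets (the left table); where agent_id has no match in agents, the agent columns become NULL. Walk through each ticket:
  - ticket 1 (Bad redirect): agent_id=4 -> matches Karen
  - ticket 2 (Memory leak): agent_id=4 -> matches Karen
  - ticket 3 (Wrong total): agent_id=6 -> matches Aaron
  - ticket 4 (Crash on save): agent_id=NULL, no match -> kept with NULL
  - ticket 5 (Slow page load): agent_id=3 -> matches Dave
  - ticket 6 (Wrong timezone): agent_id=5 -> matches Hank
All 6 rows appear; 1 has NULL agent.

SQL:
SELECT a.title, b.name AS agent
FROM tickets a
LEFT JOIN agents b ON a.agent_id = b.id

Result:
title          | agent
---------------+------
Bad redirect   | Karen
Memory leak    | Karen
Wrong total    | Aaron
Crash on save  | NULL 
Slow page load | Dave 
Wrong timezone | Hank 


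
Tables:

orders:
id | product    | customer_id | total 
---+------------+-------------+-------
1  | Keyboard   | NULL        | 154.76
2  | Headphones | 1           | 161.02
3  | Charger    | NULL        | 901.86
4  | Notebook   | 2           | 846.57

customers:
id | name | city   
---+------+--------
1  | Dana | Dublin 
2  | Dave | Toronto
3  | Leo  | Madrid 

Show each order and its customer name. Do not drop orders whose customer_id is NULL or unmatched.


LEFT JOIN keeps every row from orders (the left table); where customer_id has no match in customers, the customer columns become NULL. Walk through each order:
  - order 1 (Keyboard): customer_id=NULL, no match -> kept with NULL
  - order 2 (Headphones): customer_id=1 -> matches Dana
  - order 3 (Charger): customer_id=NULL, no match -> kept with NULL
  - order 4 (Notebook): customer_id=2 -> matches Dave
All 4 rows appear; 2 have NULL customer.

SQL:
SELECT a.product, b.name AS customer
FROM orders a
LEFT JOIN customers b ON a.customer_id = b.id

Result:
product    | customer
-----------+---------
Keyboard   | NULL    
Headphones | Dana    
Charger    | NULL    
Notebook   | Dave    


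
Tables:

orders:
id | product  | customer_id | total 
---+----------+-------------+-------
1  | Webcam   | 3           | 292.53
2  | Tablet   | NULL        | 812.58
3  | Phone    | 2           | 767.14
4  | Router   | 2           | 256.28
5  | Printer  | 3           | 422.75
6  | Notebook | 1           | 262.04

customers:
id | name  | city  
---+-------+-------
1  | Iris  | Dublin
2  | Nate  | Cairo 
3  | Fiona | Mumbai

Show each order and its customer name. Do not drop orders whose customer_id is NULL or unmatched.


LEFT JOIN keeps every row from orders (the left table); where customer_id has no match in customers, the customer columns become NULL. Walk through each order:
  - order 1 (Webcam): customer_id=3 -> matches Fiona
  - order 2 (Tablet): customer_id=NULL, no match -> kept with NULL
  - order 3 (Phone): customer_id=2 -> matches Nate
  - order 4 (Router): customer_id=2 -> matches Nate
  - order 5 (Printer): customer_id=3 -> matches Fiona
  - order 6 (Notebook): customer_id=1 -> matches Iris
All 6 rows appear; 1 has NULL customer.

SQL:
SELECT a.product, b.name AS customer
FROM orders a
LEFT JOIN customers b ON a.customer_id = b.id

Result:
product  | customer
---------+---------
Webcam   | Fiona   
Tablet   | NULL    
Phone    | Nate    
Router   | Nate    
Printer  | Fiona   
Notebook | Iris    


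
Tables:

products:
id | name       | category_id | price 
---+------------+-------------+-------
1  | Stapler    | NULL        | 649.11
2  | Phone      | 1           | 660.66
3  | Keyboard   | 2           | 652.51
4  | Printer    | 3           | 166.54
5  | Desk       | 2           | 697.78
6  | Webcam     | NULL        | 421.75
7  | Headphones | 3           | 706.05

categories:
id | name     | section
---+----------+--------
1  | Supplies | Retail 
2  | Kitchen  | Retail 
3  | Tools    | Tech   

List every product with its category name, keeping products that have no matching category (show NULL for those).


LEFT JOIN keeps every row from products (the left table); where category_id has no match in categories, the category columns become NULL. Walk through each product:
  - product 1 (Stapler): category_id=NULL, no match -> kept with NULL
  - product 2 (Phone): category_id=1 -> matches Supplies
  - product 3 (Keyboard): category_id=2 -> matches Kitchen
  - product 4 (Printer): category_id=3 -> matches Tools
  - product 5 (Desk): category_id=2 -> matches Kitchen
  - product 6 (Webcam): category_id=NULL, no match -> kept with NULL
  - product 7 (Headphones): category_id=3 -> matches Tools
All 7 rows appear; 2 have NULL category.

SQL:
SELECT a.name, b.name AS category
FROM products a
LEFT JOIN categories b ON a.category_id = b.id

Result:
name       | category
-----------+---------
Stapler    | NULL    
Phone      | Supplies
Keyboard   | Kitchen 
Printer    | Tools   
Desk       | Kitchen 
Webcam     | NULL    
Headphones | Tools   


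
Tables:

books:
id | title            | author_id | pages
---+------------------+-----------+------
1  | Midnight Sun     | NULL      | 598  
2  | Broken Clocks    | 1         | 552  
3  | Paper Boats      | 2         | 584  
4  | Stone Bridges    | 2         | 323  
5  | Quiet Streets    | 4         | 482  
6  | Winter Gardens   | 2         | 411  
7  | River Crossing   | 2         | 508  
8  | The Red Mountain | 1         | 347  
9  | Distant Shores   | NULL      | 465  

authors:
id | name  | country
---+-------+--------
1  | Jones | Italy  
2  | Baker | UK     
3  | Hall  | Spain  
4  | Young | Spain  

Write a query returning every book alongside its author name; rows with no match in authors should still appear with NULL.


LEFT JOIN keeps every row from books (the left table); where author_id has no match in authors, the author columns become NULL. Walk through each book:
  - book 1 (Midnight Sun): author_id=NULL, no match -> kept with NULL
  - book 2 (Broken Clocks): author_id=1 -> matches Jones
  - book 3 (Paper Boats): author_id=2 -> matches Baker
  - book 4 (Stone Bridges): author_id=2 -> matches Baker
  - book 5 (Quiet Streets): author_id=4 -> matches Young
  - book 6 (Winter Gardens): author_id=2 -> matches Baker
  - book 7 (River Crossing): author_id=2 -> matches Baker
  - book 8 (The Red Mountain): author_id=1 -> matches Jones
  - book 9 (Distant Shores): author_id=NULL, no match -> kept with NULL
All 9 rows appear; 2 have NULL author.

SQL:
SELECT a.title, b.name AS author
FROM books a
LEFT JOIN authors b ON a.author_id = b.id

Result:
title            | author
-----------------+-------
Midnight Sun     | NULL  
Broken Clocks    | Jones 
Paper Boats      | Baker 
Stone Bridges    | Baker 
Quiet Streets    | Young 
Winter Gardens   | Baker 
River Crossing   | Baker 
The Red Mountain | Jones 
Distant Shores   | NULL  


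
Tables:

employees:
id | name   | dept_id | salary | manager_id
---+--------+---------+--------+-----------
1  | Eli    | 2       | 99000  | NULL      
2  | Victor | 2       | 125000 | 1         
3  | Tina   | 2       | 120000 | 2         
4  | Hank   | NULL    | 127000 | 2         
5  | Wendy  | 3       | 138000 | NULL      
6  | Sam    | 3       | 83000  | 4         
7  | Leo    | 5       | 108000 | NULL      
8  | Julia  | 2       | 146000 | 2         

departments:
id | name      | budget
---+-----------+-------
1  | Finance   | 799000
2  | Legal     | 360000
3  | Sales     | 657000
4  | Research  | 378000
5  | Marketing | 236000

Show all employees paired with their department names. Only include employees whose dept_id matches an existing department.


INNER JOIN keeps only employees rows whose dept_id matches an id in departments. Walk through each employee:
  - employee 1 (Eli): dept_id=2 -> matches Legal
  - employee 2 (Victor): dept_id=2 -> matches Legal
  - employee 3 (Tina): dept_id=2 -> matches Legal
  - employee 4 (Hank): dept_id=NULL, no match -> dropped
  - employee 5 (Wendy): dept_id=3 -> matches Sales
  - employee 6 (Sam): dept_id=3 -> matches Sales
  - employee 7 (Leo): dept_id=5 -> matches Marketing
  - employee 8 (Julia): dept_id=2 -> matches Legal
So 1 of 8 rows is dropped.

SQL:
SELECT a.name, b.name AS department
FROM employees a
INNER JOIN departments b ON a.dept_id = b.id

Result:
name   | department
-------+-----------
Eli    | Legal     
Victor | Legal     
Tina   | Legal     
Wendy  | Sales     
Sam    | Sales     
Leo    | Marketing 
Julia  | Legal     


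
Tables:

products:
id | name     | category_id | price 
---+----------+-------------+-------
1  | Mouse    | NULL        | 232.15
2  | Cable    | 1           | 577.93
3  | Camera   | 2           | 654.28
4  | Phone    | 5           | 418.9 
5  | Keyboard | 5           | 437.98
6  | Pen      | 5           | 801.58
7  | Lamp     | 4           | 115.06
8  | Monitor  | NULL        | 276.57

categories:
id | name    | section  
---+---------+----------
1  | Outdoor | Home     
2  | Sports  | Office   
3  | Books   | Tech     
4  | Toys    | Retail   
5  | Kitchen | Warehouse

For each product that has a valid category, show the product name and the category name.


INNER JOIN keeps only products rows whose category_id matches an id in categories. Walk through each product:
  - product 1 (Mouse): category_id=NULL, no match -> dropped
  - product 2 (Cable): category_id=1 -> matches Outdoor
  - product 3 (Camera): category_id=2 -> matches Sports
  - product 4 (Phone): category_id=5 -> matches Kitchen
  - product 5 (Keyboard): category_id=5 -> matches Kitchen
  - product 6 (Pen): category_id=5 -> matches Kitchen
  - product 7 (Lamp): category_id=4 -> matches Toys
  - product 8 (Monitor): category_id=NULL, no match -> dropped
So 2 of 8 rows are dropped.

SQL:
SELECT a.name, b.name AS category
FROM products a
INNER JOIN categories b ON a.category_id = b.id

Result:
name     | category
---------+---------
Cable    | Outdoor 
Camera   | Sports  
Phone    | Kitchen 
Keyboard | Kitchen 
Pen      | Kitchen 
Lamp     | Toys    


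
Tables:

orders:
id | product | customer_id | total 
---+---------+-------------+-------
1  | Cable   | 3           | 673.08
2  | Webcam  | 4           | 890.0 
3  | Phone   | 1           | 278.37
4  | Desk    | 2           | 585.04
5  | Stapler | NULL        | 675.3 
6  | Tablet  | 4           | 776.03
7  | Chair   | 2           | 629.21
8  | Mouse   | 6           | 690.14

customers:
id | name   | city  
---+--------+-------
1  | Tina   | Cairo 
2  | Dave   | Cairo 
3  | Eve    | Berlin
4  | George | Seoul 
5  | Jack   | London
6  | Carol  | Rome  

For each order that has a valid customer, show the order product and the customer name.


INNER JOIN keeps only orders rows whose customer_id matches an id in customers. Walk through each order:
  - order 1 (Cable): customer_id=3 -> matches Eve
  - order 2 (Webcam): customer_id=4 -> matches George
  - order 3 (Phone): customer_id=1 -> matches Tina
  - order 4 (Desk): customer_id=2 -> matches Dave
  - order 5 (Stapler): customer_id=NULL, no match -> dropped
  - order 6 (Tablet): customer_id=4 -> matches George
  - order 7 (Chair): customer_id=2 -> matches Dave
  - order 8 (Mouse): customer_id=6 -> matches Carol
So 1 of 8 rows is dropped.

SQL:
SELECT a.product, b.name AS customer
FROM orders a
INNER JOIN customers b ON a.customer_id = b.id

Result:
product | customer
--------+---------
Cable   | Eve     
Webcam  | George  
Phone   | Tina    
Desk    | Dave    
Tablet  | George  
Chair   | Dave    
Mouse   | Carol   


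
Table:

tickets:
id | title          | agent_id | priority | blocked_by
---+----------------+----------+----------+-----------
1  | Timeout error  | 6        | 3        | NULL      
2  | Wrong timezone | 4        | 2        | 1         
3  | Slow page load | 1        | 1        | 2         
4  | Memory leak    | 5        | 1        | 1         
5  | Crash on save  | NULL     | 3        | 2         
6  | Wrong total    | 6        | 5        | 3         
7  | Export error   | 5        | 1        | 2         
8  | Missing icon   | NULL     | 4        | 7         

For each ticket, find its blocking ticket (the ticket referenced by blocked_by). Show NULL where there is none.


This is a self-join: tickets is joined to a second copy of itself, matching each row's blocked_by to another row's id. Use LEFT JOIN so rows with blocked_by=NULL are kept.
  - ticket 1 (Timeout error): blocked_by=NULL -> NULL
  - ticket 2 (Wrong timezone): blocked_by=1 -> Timeout error
  - ticket 3 (Slow page load): blocked_by=2 -> Wrong timezone
  - ticket 4 (Memory leak): blocked_by=1 -> Timeout error
  - ticket 5 (Crash on save): blocked_by=2 -> Wrong timezone
  - ticket 6 (Wrong total): blocked_by=3 -> Slow page load
  - ticket 7 (Export error): blocked_by=2 -> Wrong timezone
  - ticket 8 (Missing icon): blocked_by=7 -> Export error

SQL:
SELECT a.title AS item, b.title AS blocked_by
FROM tickets a
LEFT JOIN tickets b ON a.blocked_by = b.id

Result:
item           | blocked_by    
---------------+---------------
Timeout error  | NULL          
Wrong timezone | Timeout error 
Slow page load | Wrong timezone
Memory leak    | Timeout error 
Crash on save  | Wrong timezone
Wrong total    | Slow page load
Export error   | Wrong timezone
Missing icon   | Export error  


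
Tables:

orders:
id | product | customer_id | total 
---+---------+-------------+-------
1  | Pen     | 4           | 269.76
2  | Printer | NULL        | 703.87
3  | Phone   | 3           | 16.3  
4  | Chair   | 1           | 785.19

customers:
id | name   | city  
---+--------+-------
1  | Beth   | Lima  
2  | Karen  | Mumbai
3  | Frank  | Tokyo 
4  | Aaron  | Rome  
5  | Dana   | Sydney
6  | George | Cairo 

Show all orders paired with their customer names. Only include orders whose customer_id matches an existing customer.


INNER JOIN keeps only orders rows whose customer_id matches an id in customers. Walk through each order:
  - order 1 (Pen): customer_id=4 -> matches Aaron
  - order 2 (Printer): customer_id=NULL, no match -> dropped
  - order 3 (Phone): customer_id=3 -> matches Frank
  - order 4 (Chair): customer_id=1 -> matches Beth
So 1 of 4 rows is dropped.

SQL:
SELECT a.product, b.name AS customer
FROM orders a
INNER JOIN customers b ON a.customer_id = b.id

Result:
product | customer
--------+---------
Pen     | Aaron   
Phone   | Frank   
Chair   | Beth    


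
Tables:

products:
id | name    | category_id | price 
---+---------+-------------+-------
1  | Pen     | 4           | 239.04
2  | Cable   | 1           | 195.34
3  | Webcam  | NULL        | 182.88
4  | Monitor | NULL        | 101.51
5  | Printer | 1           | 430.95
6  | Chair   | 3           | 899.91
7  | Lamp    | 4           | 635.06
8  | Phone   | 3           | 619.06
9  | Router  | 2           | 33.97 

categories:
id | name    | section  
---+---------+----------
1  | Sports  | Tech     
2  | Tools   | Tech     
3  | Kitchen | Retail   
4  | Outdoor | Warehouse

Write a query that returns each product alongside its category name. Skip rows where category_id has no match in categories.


INNER JOIN keeps only products rows whose category_id matches an id in categories. Walk through each product:
  - product 1 (Pen): category_id=4 -> matches Outdoor
  - product 2 (Cable): category_id=1 -> matches Sports
  - product 3 (Webcam): category_id=NULL, no match -> dropped
  - product 4 (Monitor): category_id=NULL, no match -> dropped
  - product 5 (Printer): category_id=1 -> matches Sports
  - product 6 (Chair): category_id=3 -> matches Kitchen
  - product 7 (Lamp): category_id=4 -> matches Outdoor
  - product 8 (Phone): category_id=3 -> matches Kitchen
  - product 9 (Router): category_id=2 -> matches Tools
So 2 of 9 rows are dropped.

SQL:
SELECT a.name, b.name AS category
FROM products a
INNER JOIN categories b ON a.category_id = b.id

Result:
name    | category
--------+---------
Pen     | Outdoor 
Cable   | Sports  
Printer | Sports  
Chair   | Kitchen 
Lamp    | Outdoor 
Phone   | Kitchen 
Router  | Tools   


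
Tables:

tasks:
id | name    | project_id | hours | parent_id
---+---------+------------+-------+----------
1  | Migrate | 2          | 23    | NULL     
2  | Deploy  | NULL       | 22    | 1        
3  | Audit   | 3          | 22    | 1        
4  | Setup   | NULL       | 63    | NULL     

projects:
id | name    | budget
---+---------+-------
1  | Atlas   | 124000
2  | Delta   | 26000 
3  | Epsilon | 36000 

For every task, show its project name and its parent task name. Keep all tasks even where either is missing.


Two LEFT JOINs from the same base table tasks: one to projects via project_id, one to tasks itself via parent_id. Both are LEFT so every task is preserved.
Match against projects:
  - task 1 (Migrate): project_id=2 -> matches Delta
  - task 2 (Deploy): project_id=NULL, no match -> kept with NULL
  - task 3 (Audit): project_id=3 -> matches Epsilon
  - task 4 (Setup): project_id=NULL, no match -> kept with NULL
Match against tasks (self):
  - task 1 (Migrate): parent_id=NULL -> NULL
  - task 2 (Deploy): parent_id=1 -> Migrate
  - task 3 (Audit): parent_id=1 -> Migrate
  - task 4 (Setup): parent_id=NULL -> NULL

SQL:
SELECT a.name, b.name AS project, c.name AS parent
FROM tasks a
LEFT JOIN projects b ON a.project_id = b.id
LEFT JOIN tasks c ON a.parent_id = c.id

Result:
name    | project | parent 
--------+---------+--------
Migrate | Delta   | NULL   
Deploy  | NULL    | Migrate
Audit   | Epsilon | Migrate
Setup   | NULL    | NULL   


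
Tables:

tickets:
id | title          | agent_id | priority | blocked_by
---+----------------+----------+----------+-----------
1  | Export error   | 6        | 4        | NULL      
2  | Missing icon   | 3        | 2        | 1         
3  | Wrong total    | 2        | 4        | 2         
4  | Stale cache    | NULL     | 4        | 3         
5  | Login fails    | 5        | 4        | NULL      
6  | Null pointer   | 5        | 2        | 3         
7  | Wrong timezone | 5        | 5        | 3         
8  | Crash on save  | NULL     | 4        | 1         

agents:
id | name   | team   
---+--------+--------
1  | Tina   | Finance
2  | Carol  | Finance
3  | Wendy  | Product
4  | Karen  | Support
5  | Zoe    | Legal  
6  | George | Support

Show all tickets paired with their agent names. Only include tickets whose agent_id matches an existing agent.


INNER JOIN keeps only tickets rows whose agent_id matches an id in agents. Walk through each ticket:
  - ticket 1 (Export error): agent_id=6 -> matches George
  - ticket 2 (Missing icon): agent_id=3 -> matches Wendy
  - ticket 3 (Wrong total): agent_id=2 -> matches Carol
  - ticket 4 (Stale cache): agent_id=NULL, no match -> dropped
  - ticket 5 (Login fails): agent_id=5 -> matches Zoe
  - ticket 6 (Null pointer): agent_id=5 -> matches Zoe
  - ticket 7 (Wrong timezone): agent_id=5 -> matches Zoe
  - ticket 8 (Crash on save): agent_id=NULL, no match -> dropped
So 2 of 8 rows are dropped.

SQL:
SELECT a.title, b.name AS agent
FROM tickets a
INNER JOIN agents b ON a.agent_id = b.id

Result:
title          | agent 
---------------+-------
Export error   | George
Missing icon   | Wendy 
Wrong total    | Carol 
Login fails    | Zoe   
Null pointer   | Zoe   
Wrong timezone | Zoe   


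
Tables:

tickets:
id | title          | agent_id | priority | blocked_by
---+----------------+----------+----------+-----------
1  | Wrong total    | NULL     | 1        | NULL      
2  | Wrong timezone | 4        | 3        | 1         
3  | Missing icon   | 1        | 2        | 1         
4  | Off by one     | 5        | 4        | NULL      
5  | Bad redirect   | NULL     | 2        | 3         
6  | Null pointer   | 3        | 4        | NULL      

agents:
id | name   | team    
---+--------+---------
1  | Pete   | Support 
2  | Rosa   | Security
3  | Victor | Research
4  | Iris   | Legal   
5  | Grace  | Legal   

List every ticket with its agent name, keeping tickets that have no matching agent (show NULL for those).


LEFT JOIN keeps every row from tickets (the left table); where agent_id has no match in agents, the agent columns become NULL. Walk through each ticket:
  - ticket 1 (Wrong total): agent_id=NULL, no match -> kept with NULL
  - ticket 2 (Wrong timezone): agent_id=4 -> matches Iris
  - ticket 3 (Missing icon): agent_id=1 -> matches Pete
  - ticket 4 (Off by one): agent_id=5 -> matches Grace
  - ticket 5 (Bad redirect): agent_id=NULL, no match -> kept with NULL
  - ticket 6 (Null pointer): agent_id=3 -> matches Victor
All 6 rows appear; 2 have NULL agent.

SQL:
SELECT a.title, b.name AS agent
FROM tickets a
LEFT JOIN agents b ON a.agent_id = b.id

Result:
title          | agent 
---------------+-------
Wrong total    | NULL  
Wrong timezone | Iris  
Missing icon   | Pete  
Off by one     | Grace 
Bad redirect   | NULL  
Null pointer   | Victor


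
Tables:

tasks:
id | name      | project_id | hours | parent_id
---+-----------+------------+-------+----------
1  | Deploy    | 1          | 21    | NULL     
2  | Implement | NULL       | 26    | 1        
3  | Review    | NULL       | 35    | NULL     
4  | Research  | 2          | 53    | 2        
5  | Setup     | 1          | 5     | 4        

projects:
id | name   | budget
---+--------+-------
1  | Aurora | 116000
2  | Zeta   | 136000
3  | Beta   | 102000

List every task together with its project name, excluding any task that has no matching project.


INNER JOIN keeps only tasks rows whose project_id matches an id in projects. Walk through each task:
  - task 1 (Deploy): project_id=1 -> matches Aurora
  - task 2 (Implement): project_id=NULL, no match -> dropped
  - task 3 (Review): project_id=NULL, no match -> dropped
  - task 4 (Research): project_id=2 -> matches Zeta
  - task 5 (Setup): project_id=1 -> matches Aurora
So 2 of 5 rows are dropped.

SQL:
SELECT a.name, b.name AS project
FROM tasks a
INNER JOIN projects b ON a.project_id = b.id

Result:
name     | project
---------+--------
Deploy   | Aurora 
Research | Zeta   
Setup    | Aurora 


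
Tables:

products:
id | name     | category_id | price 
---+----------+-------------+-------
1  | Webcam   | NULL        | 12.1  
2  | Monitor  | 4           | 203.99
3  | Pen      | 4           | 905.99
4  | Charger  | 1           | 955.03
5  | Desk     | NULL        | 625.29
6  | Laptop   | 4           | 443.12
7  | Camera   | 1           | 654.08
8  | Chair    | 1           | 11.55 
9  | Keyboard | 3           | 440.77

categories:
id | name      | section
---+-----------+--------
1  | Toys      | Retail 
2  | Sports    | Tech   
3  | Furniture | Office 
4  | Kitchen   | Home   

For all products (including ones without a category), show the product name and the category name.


LEFT JOIN keeps every row from products (the left table); where category_id has no match in categories, the category columns become NULL. Walk through each product:
  - product 1 (Webcam): category_id=NULL, no match -> kept with NULL
  - product 2 (Monitor): category_id=4 -> matches Kitchen
  - product 3 (Pen): category_id=4 -> matches Kitchen
  - product 4 (Charger): category_id=1 -> matches Toys
  - product 5 (Desk): category_id=NULL, no match -> kept with NULL
  - product 6 (Laptop): category_id=4 -> matches Kitchen
  - product 7 (Camera): category_id=1 -> matches Toys
  - product 8 (Chair): category_id=1 -> matches Toys
  - product 9 (Keyboard): category_id=3 -> matches Furniture
All 9 rows appear; 2 have NULL category.

SQL:
SELECT a.name, b.name AS category
FROM products a
LEFT JOIN categories b ON a.category_id = b.id

Result:
name     | category 
---------+----------
Webcam   | NULL     
Monitor  | Kitchen  
Pen      | Kitchen  
Charger  | Toys     
Desk     | NULL     
Laptop   | Kitchen  
Camera   | Toys     
Chair    | Toys     
Keyboard | Furniture


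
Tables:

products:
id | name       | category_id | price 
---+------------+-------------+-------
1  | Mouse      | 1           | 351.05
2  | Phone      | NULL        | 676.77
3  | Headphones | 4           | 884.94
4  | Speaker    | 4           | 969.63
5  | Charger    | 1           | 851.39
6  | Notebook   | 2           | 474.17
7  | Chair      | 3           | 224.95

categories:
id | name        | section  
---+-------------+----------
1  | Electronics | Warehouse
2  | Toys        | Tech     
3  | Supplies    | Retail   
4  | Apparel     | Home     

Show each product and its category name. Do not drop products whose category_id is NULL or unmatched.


LEFT JOIN keeps every row from products (the left table); where category_id has no match in categories, the category columns become NULL. Walk through each product:
  - product 1 (Mouse): category_id=1 -> matches Electronics
  - product 2 (Phone): category_id=NULL, no match -> kept with NULL
  - product 3 (Headphones): category_id=4 -> matches Apparel
  - product 4 (Speaker): category_id=4 -> matches Apparel
  - product 5 (Charger): category_id=1 -> matches Electronics
  - product 6 (Notebook): category_id=2 -> matches Toys
  - product 7 (Chair): category_id=3 -> matches Supplies
All 7 rows appear; 1 has NULL category.

SQL:
SELECT a.name, b.name AS category
FROM products a
LEFT JOIN categories b ON a.category_id = b.id

Result:
name       | category   
-----------+------------
Mouse      | Electronics
Phone      | NULL       
Headphones | Apparel    
Speaker    | Apparel    
Charger    | Electronics
Notebook   | Toys       
Chair      | Supplies   


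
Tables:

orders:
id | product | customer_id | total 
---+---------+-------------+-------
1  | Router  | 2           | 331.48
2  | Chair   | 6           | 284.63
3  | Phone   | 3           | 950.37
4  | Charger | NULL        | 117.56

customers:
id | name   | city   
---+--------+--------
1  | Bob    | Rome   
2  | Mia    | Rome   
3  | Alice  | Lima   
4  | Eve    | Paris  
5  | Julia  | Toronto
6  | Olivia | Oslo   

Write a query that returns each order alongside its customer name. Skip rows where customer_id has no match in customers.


INNER JOIN keeps only orders rows whose customer_id matches an id in customers. Walk through each order:
  - order 1 (Router): customer_id=2 -> matches Mia
  - order 2 (Chair): customer_id=6 -> matches Olivia
  - order 3 (Phone): customer_id=3 -> matches Alice
  - order 4 (Charger): customer_id=NULL, no match -> dropped
So 1 of 4 rows is dropped.

SQL:
SELECT a.product, b.name AS customer
FROM orders a
INNER JOIN customers b ON a.customer_id = b.id

Result:
product | customer
--------+---------
Router  | Mia     
Chair   | Olivia  
Phone   | Alice   


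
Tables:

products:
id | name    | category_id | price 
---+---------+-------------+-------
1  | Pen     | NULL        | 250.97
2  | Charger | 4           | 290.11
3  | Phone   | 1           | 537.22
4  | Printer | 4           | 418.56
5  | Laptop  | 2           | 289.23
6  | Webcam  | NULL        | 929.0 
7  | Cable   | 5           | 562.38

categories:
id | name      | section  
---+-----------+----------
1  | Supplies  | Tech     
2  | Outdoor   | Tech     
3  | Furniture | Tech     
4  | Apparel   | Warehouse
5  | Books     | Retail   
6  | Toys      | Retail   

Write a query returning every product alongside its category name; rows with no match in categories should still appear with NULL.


LEFT JOIN keeps every row from products (the left table); where category_id has no match in categories, the category columns become NULL. Walk through each product:
  - product 1 (Pen): category_id=NULL, no match -> kept with NULL
  - product 2 (Charger): category_id=4 -> matches Apparel
  - product 3 (Phone): category_id=1 -> matches Supplies
  - product 4 (Printer): category_id=4 -> matches Apparel
  - product 5 (Laptop): category_id=2 -> matches Outdoor
  - product 6 (Webcam): category_id=NULL, no match -> kept with NULL
  - product 7 (Cable): category_id=5 -> matches Books
All 7 rows appear; 2 have NULL category.

SQL:
SELECT a.name, b.name AS category
FROM products a
LEFT JOIN categories b ON a.category_id = b.id

Result:
name    | category
--------+---------
Pen     | NULL    
Charger | Apparel 
Phone   | Supplies
Printer | Apparel 
Laptop  | Outdoor 
Webcam  | NULL    
Cable   | Books   


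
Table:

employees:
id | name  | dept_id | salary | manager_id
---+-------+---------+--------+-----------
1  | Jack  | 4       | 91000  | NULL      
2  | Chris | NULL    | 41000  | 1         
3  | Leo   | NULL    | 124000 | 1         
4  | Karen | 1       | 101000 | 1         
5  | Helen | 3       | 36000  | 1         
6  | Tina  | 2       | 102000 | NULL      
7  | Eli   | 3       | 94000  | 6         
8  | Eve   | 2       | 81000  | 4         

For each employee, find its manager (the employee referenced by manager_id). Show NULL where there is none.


This is a self-join: employees is joined to a second copy of itself, matching each row's manager_id to another row's id. Use LEFT JOIN so rows with manager_id=NULL are kept.
  - employee 1 (Jack): manager_id=NULL -> NULL
  - employee 2 (Chris): manager_id=1 -> Jack
  - employee 3 (Leo): manager_id=1 -> Jack
  - employee 4 (Karen): manager_id=1 -> Jack
  - employee 5 (Helen): manager_id=1 -> Jack
  - employee 6 (Tina): manager_id=NULL -> NULL
  - employee 7 (Eli): manager_id=6 -> Tina
  - employee 8 (Eve): manager_id=4 -> Karen

SQL:
SELECT a.name AS item, b.name AS manager
FROM employees a
LEFT JOIN employees b ON a.manager_id = b.id

Result:
item  | manager
------+--------
Jack  | NULL   
Chris | Jack   
Leo   | Jack   
Karen | Jack   
Helen | Jack   
Tina  | NULL   
Eli   | Tina   
Eve   | Karen  


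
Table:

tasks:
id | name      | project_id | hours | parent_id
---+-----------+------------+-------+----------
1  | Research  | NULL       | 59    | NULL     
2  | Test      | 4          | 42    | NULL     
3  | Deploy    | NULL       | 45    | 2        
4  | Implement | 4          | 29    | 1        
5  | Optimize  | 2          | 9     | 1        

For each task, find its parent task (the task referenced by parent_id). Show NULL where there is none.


This is a self-join: tasks is joined to a second copy of itself, matching each row's parent_id to another row's id. Use LEFT JOIN so rows with parent_id=NULL are kept.
  - task 1 (Research): parent_id=NULL -> NULL
  - task 2 (Test): parent_id=NULL -> NULL
  - task 3 (Deploy): parent_id=2 -> Test
  - task 4 (Implement): parent_id=1 -> Research
  - task 5 (Optimize): parent_id=1 -> Research

SQL:
SELECT a.name AS item, b.name AS parent
FROM tasks a
LEFT JOIN tasks b ON a.parent_id = b.id

Result:
item      | parent  
----------+---------
Research  | NULL    
Test      | NULL    
Deploy    | Test    
Implement | Research
Optimize  | Research


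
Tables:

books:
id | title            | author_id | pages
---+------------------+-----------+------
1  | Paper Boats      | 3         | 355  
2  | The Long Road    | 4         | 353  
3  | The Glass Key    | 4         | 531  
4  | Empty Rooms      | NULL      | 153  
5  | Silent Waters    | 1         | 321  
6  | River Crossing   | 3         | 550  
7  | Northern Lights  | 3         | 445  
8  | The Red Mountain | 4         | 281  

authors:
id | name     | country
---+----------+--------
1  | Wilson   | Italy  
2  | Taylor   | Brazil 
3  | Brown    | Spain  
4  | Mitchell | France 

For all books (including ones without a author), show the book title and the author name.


LEFT JOIN keeps every row from books (the left table); where author_id has no match in authors, the author columns become NULL. Walk through each book:
  - book 1 (Paper Boats): author_id=3 -> matches Brown
  - book 2 (The Long Road): author_id=4 -> matches Mitchell
  - book 3 (The Glass Key): author_id=4 -> matches Mitchell
  - book 4 (Empty Rooms): author_id=NULL, no match -> kept with NULL
  - book 5 (Silent Waters): author_id=1 -> matches Wilson
  - book 6 (River Crossing): author_id=3 -> matches Brown
  - book 7 (Northern Lights): author_id=3 -> matches Brown
  - book 8 (The Red Mountain): author_id=4 -> matches Mitchell
All 8 rows appear; 1 has NULL author.

SQL:
SELECT a.title, b.name AS author
FROM books a
LEFT JOIN authors b ON a.author_id = b.id

Result:
title            | author  
-----------------+---------
Paper Boats      | Brown   
The Long Road    | Mitchell
The Glass Key    | Mitchell
Empty Rooms      | NULL    
Silent Waters    | Wilson  
River Crossing   | Brown   
Northern Lights  | Brown   
The Red Mountain | Mitchell


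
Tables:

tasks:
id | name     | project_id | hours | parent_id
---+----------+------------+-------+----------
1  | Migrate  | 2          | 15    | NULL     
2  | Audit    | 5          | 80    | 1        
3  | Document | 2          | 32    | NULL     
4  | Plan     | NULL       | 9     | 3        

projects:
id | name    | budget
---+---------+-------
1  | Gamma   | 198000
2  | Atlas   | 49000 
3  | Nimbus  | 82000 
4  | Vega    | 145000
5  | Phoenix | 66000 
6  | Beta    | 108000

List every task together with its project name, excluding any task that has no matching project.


INNER JOIN keeps only tasks rows whose project_id matches an id in projects. Walk through each task:
  - task 1 (Migrate): project_id=2 -> matches Atlas
  - task 2 (Audit): project_id=5 -> matches Phoenix
  - task 3 (Document): project_id=2 -> matches Atlas
  - task 4 (Plan): project_id=NULL, no match -> dropped
So 1 of 4 rows is dropped.

SQL:
SELECT a.name, b.name AS project
FROM tasks a
INNER JOIN projects b ON a.project_id = b.id

Result:
name     | project
---------+--------
Migrate  | Atlas  
Audit    | Phoenix
Document | Atlas  
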